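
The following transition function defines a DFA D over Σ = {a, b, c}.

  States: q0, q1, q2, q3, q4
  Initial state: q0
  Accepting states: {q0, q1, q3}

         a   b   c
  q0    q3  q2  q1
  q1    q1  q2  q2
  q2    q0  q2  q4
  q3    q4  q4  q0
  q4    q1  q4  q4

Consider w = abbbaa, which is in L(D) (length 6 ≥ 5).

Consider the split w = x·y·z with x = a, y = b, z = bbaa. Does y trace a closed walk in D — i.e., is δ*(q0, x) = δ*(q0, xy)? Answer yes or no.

Run of D on the first 2 characters of w = a b:
  step 0: q0  (start)
  step 1: q3  (read a: q0→q3)
  step 2: q4  (read b: q3→q4)

After x (step 1): q3. After xy (step 2): q4.
They differ (q3 ≠ q4), so y is not a cycle from the state after x; this split is not the one the pumping-lemma construction produces, and pumping y need not keep the string in L(D).

no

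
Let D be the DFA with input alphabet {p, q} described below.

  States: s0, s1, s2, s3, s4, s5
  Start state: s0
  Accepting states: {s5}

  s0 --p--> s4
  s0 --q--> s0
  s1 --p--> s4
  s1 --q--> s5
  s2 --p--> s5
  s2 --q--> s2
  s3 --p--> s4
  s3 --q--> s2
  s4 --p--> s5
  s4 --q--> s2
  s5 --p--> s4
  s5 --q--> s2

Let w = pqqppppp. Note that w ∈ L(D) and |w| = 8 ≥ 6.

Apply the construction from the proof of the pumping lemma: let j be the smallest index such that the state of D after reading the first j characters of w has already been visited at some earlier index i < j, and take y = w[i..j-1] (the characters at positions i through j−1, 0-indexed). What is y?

q

Run of D on w = p q q p p p p p:
  step 0: s0  (start)
  step 1: s4  (read p: s0→s4)
  step 2: s2  (read q: s4→s2)
  step 3: s2  (read q: s2→s2)   ← first repeat (s2 seen earlier)
  step 4: s5  (read p: s2→s5)
  step 5: s4  (read p: s5→s4)
  step 6: s5  (read p: s4→s5)
  step 7: s4  (read p: s5→s4)
  step 8: s5  (read p: s4→s5)

So i = 2, j = 3, giving x = w[0:2] = pq, y = w[2:3] = q, z = w[3:8] = ppppp.
Check: |xy| = 3 ≤ 6 and |y| = 1 ≥ 1. Reading y takes D from s2 back to s2, so every xyⁱz is accepted.
Pumping length from the standard proof: p = 6 (the number of states). The repeated state found above gives |xy| = j ≤ 6 and |y| = j − i ≥ 1.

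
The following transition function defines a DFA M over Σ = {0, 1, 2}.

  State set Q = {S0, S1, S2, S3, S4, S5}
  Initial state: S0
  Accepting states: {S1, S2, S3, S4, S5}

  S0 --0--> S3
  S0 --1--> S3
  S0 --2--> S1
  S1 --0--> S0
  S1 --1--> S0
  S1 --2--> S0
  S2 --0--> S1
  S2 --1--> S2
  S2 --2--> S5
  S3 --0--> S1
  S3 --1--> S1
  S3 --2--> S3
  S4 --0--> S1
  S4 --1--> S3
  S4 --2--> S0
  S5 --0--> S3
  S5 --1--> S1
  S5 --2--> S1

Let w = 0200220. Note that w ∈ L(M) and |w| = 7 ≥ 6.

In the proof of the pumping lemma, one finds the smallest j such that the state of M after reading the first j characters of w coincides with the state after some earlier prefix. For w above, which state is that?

S3

Run of M on w = 0 2 0 0 2 2 0:
  step 0: S0  (start)
  step 1: S3  (read 0: S0→S3)
  step 2: S3  (read 2: S3→S3)   ← first repeat (S3 seen earlier)
  step 3: S1  (read 0: S3→S1)
  step 4: S0  (read 0: S1→S0)
  step 5: S1  (read 2: S0→S1)
  step 6: S0  (read 2: S1→S0)
  step 7: S3  (read 0: S0→S3)

The earliest repeat is at step j = 2: M is in S3, which it already visited at step i = 1.
With |Q| = 6, pigeonhole forces a state repeat no later than step 6; the substring read between the first and second visits to that state can be pumped.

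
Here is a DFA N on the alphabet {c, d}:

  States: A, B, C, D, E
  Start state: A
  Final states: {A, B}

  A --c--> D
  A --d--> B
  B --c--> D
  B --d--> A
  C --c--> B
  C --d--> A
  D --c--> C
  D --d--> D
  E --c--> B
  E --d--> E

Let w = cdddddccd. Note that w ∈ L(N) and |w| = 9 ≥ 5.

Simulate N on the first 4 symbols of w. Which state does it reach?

Run of N on the first 4 characters of w = c d d d:
  step 0: A  (start)
  step 1: D  (read c: A→D)
  step 2: D  (read d: D→D)
  step 3: D  (read d: D→D)
  step 4: D  (read d: D→D)

After reading 4 characters, N is in state D.

D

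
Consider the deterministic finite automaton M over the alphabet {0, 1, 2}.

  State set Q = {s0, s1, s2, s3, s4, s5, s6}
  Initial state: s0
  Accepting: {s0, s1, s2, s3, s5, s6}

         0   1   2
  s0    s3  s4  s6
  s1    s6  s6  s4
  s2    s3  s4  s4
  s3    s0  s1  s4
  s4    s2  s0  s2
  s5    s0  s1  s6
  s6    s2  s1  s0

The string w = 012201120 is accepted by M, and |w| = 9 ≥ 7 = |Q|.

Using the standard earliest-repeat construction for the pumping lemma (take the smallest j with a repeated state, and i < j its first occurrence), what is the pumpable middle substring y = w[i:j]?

1220

State sequence: s0 -0-> s3 -1-> s1 -2-> s4 -2-> s2 -0-> s3 -1-> s1 -1-> s6 -2-> s0 -0-> s3
First repeat at step 5: s3 was already visited.

So i = 1, j = 5, giving x = w[0:1] = 0, y = w[1:5] = 1220, z = w[5:9] = 1120.
Check: |xy| = 5 ≤ 7 and |y| = 4 ≥ 1. Reading y takes M from s3 back to s3, so every xyⁱz is accepted.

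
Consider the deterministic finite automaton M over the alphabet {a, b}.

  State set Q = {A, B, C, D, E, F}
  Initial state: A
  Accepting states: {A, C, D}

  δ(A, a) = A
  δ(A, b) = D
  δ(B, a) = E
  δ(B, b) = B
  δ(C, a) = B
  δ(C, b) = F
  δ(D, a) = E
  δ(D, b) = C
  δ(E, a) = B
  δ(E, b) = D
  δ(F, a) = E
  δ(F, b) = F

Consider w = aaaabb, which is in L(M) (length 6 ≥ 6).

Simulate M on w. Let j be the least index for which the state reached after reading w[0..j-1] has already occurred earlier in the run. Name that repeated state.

A

State sequence: A -a-> A -a-> A -a-> A -a-> A -b-> D -b-> C
First repeat at step 1: A was already visited.

The earliest repeat is at step j = 1: M is in A, which it already visited at step i = 0.
Pumping length from the standard proof: p = 6 (the number of states). The repeated state found above gives |xy| = j ≤ 6 and |y| = j − i ≥ 1.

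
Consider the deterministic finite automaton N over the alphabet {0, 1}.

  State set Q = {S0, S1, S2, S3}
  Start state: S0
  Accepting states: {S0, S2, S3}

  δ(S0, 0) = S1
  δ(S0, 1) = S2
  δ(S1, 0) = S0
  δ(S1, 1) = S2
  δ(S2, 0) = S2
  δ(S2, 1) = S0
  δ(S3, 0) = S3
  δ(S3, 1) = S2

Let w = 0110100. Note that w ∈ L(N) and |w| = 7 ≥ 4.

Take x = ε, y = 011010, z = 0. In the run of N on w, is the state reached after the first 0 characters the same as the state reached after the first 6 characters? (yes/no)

Run of N on the first 6 characters of w = 0 1 1 0 1 0:
  step 0: S0  (start)
  step 1: S1  (read 0: S0→S1)
  step 2: S2  (read 1: S1→S2)
  step 3: S0  (read 1: S2→S0)
  step 4: S1  (read 0: S0→S1)
  step 5: S2  (read 1: S1→S2)
  step 6: S2  (read 0: S2→S2)

After x (step 0): S0. After xy (step 6): S2.
They differ (S0 ≠ S2), so y is not a cycle from the state after x; this split is not the one the pumping-lemma construction produces, and pumping y need not keep the string in L(N).

no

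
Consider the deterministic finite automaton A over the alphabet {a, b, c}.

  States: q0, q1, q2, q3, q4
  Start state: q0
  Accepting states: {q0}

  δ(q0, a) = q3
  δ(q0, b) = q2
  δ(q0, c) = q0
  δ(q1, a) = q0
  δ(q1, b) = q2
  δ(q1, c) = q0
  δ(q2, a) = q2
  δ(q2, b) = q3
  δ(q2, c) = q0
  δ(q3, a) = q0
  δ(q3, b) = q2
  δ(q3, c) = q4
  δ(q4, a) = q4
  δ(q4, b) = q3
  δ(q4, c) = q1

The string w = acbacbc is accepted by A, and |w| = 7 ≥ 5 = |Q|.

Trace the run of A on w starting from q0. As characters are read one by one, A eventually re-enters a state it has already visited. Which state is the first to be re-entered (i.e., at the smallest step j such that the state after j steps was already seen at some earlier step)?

Run of A on w = a c b a c b c:
  step 0: q0  (start)
  step 1: q3  (read a: q0→q3)
  step 2: q4  (read c: q3→q4)
  step 3: q3  (read b: q4→q3)   ← first repeat (q3 seen earlier)
  step 4: q0  (read a: q3→q0)
  step 5: q0  (read c: q0→q0)
  step 6: q2  (read b: q0→q2)
  step 7: q0  (read c: q2→q0)

The earliest repeat is at step j = 3: A is in q3, which it already visited at step i = 1.
Since A has 5 states, any run of length ≥ 5 visits 5+1 states, so by pigeonhole some state repeats within the first 5 steps — that repeat gives the pumpable loop.

q3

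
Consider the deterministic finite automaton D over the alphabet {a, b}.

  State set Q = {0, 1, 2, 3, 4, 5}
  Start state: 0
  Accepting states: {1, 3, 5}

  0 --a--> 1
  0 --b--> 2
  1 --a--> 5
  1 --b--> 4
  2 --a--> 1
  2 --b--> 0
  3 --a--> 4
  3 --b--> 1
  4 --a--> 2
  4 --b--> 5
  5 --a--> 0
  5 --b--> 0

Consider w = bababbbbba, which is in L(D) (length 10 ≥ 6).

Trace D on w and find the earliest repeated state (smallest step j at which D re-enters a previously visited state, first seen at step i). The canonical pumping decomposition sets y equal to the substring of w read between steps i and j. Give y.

aba

State sequence: 0 -b-> 2 -a-> 1 -b-> 4 -a-> 2 -b-> 0 -b-> 2 -b-> 0 -b-> 2 -b-> 0 -a-> 1
First repeat at step 4: 2 was already visited.

So i = 1, j = 4, giving x = w[0:1] = b, y = w[1:4] = aba, z = w[4:10] = bbbbba.
Check: |xy| = 4 ≤ 6 and |y| = 3 ≥ 1. Reading y takes D from 2 back to 2, so every xyⁱz is accepted.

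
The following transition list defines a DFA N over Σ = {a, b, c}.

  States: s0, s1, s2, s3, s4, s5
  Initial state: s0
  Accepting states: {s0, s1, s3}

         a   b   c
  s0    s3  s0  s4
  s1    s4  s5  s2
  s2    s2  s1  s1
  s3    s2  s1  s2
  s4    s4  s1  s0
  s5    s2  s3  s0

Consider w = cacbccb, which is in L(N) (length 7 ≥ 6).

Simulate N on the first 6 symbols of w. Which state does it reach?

s0

State sequence: s0 -c-> s4 -a-> s4 -c-> s0 -b-> s0 -c-> s4 -c-> s0

After reading 6 characters, N is in state s0.
(This kind of state-tracing is the core of the pumping-lemma construction: with 6 states, pigeonhole forces a repeat within the first 6 steps.)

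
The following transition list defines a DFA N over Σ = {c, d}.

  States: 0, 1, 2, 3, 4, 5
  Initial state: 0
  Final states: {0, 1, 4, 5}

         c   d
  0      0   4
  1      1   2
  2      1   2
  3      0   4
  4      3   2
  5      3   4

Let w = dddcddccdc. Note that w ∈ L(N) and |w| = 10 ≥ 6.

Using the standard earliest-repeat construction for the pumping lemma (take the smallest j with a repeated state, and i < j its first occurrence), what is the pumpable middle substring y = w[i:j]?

Run of N on w = d d d c d d c c d c:
  step 0: 0  (start)
  step 1: 4  (read d: 0→4)
  step 2: 2  (read d: 4→2)
  step 3: 2  (read d: 2→2)   ← first repeat (2 seen earlier)
  step 4: 1  (read c: 2→1)
  step 5: 2  (read d: 1→2)
  step 6: 2  (read d: 2→2)
  step 7: 1  (read c: 2→1)
  step 8: 1  (read c: 1→1)
  step 9: 2  (read d: 1→2)
  step 10: 1  (read c: 2→1)

So i = 2, j = 3, giving x = w[0:2] = dd, y = w[2:3] = d, z = w[3:10] = cddccdc.
Check: |xy| = 3 ≤ 6 and |y| = 1 ≥ 1. Reading y takes N from 2 back to 2, so every xyⁱz is accepted.

d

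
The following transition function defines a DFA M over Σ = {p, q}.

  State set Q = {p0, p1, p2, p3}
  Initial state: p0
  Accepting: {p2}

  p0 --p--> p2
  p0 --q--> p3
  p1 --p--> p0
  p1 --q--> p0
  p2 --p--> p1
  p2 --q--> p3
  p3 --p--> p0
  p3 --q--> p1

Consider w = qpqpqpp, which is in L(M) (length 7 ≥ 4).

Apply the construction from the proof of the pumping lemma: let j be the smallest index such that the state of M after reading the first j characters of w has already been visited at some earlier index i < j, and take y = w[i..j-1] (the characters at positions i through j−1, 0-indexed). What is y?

qp

State sequence: p0 -q-> p3 -p-> p0 -q-> p3 -p-> p0 -q-> p3 -p-> p0 -p-> p2
First repeat at step 2: p0 was already visited.

So i = 0, j = 2, giving x = w[0:0] = ε, y = w[0:2] = qp, z = w[2:7] = qpqpp.
Check: |xy| = 2 ≤ 4 and |y| = 2 ≥ 1. Reading y takes M from p0 back to p0, so every xyⁱz is accepted.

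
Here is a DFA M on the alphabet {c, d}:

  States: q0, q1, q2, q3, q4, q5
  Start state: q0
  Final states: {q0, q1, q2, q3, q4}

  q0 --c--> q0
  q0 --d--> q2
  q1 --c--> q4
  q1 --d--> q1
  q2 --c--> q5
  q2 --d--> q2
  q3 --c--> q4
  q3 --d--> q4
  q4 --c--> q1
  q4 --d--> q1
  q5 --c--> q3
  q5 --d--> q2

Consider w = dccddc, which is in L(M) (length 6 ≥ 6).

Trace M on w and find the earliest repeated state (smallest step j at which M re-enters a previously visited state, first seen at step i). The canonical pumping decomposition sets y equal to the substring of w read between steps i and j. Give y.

Run of M on w = d c c d d c:
  step 0: q0  (start)
  step 1: q2  (read d: q0→q2)
  step 2: q5  (read c: q2→q5)
  step 3: q3  (read c: q5→q3)
  step 4: q4  (read d: q3→q4)
  step 5: q1  (read d: q4→q1)
  step 6: q4  (read c: q1→q4)   ← first repeat (q4 seen earlier)

So i = 4, j = 6, giving x = w[0:4] = dccd, y = w[4:6] = dc, z = w[6:6] = ε.
Check: |xy| = 6 ≤ 6 and |y| = 2 ≥ 1. Reading y takes M from q4 back to q4, so every xyⁱz is accepted.

dc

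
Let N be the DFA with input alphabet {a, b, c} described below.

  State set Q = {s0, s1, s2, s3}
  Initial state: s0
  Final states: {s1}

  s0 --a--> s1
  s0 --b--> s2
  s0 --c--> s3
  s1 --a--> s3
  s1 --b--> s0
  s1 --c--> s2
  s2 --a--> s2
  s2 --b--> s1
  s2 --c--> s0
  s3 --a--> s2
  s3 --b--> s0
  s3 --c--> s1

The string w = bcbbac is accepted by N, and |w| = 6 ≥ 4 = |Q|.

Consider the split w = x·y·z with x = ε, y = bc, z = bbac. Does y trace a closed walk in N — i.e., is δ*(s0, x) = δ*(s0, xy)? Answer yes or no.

Run of N on the first 2 characters of w = b c:
  step 0: s0  (start)
  step 1: s2  (read b: s0→s2)
  step 2: s0  (read c: s2→s0)

After x (step 0): s0. After xy (step 2): s0.
They match, so y = bc drives N around a cycle from s0 back to itself; pumping y any number of times keeps N in s0 before reading z, and xyⁱz ∈ L(N) for every i ≥ 0.

yes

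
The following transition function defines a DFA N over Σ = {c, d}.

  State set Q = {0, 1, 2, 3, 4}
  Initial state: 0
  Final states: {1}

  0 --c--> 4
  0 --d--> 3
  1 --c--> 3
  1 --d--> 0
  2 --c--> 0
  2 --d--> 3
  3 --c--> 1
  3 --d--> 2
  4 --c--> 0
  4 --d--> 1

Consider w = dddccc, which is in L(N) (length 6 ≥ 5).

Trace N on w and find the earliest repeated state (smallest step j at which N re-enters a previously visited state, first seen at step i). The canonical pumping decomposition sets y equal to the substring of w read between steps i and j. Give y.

Run of N on w = d d d c c c:
  step 0: 0  (start)
  step 1: 3  (read d: 0→3)
  step 2: 2  (read d: 3→2)
  step 3: 3  (read d: 2→3)   ← first repeat (3 seen earlier)
  step 4: 1  (read c: 3→1)
  step 5: 3  (read c: 1→3)
  step 6: 1  (read c: 3→1)

So i = 1, j = 3, giving x = w[0:1] = d, y = w[1:3] = dd, z = w[3:6] = ccc.
Check: |xy| = 3 ≤ 5 and |y| = 2 ≥ 1. Reading y takes N from 3 back to 3, so every xyⁱz is accepted.
Since N has 5 states, any run of length ≥ 5 visits 5+1 states, so by pigeonhole some state repeats within the first 5 steps — that repeat gives the pumpable loop.

dd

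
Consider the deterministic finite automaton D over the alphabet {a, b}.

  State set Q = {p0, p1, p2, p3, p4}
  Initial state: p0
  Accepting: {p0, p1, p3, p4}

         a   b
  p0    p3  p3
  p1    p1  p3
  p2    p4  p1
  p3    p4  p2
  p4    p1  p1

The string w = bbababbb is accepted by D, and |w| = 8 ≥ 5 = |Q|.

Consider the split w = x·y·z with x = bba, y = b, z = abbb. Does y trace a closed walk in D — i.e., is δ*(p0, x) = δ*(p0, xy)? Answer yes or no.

no

State sequence: p0 -b-> p3 -b-> p2 -a-> p4 -b-> p1

After x (step 3): p4. After xy (step 4): p1.
They differ (p4 ≠ p1), so y is not a cycle from the state after x; this split is not the one the pumping-lemma construction produces, and pumping y need not keep the string in L(D).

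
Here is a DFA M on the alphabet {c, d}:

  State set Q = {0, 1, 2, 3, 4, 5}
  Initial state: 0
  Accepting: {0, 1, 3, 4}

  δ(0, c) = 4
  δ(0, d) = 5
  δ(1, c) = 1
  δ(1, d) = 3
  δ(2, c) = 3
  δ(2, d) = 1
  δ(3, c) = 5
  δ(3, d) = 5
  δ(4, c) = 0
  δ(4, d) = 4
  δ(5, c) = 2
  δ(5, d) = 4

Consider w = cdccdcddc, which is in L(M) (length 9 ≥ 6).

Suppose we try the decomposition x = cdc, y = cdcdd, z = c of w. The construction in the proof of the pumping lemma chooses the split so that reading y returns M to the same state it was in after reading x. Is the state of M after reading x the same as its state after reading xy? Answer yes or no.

State sequence: 0 -c-> 4 -d-> 4 -c-> 0 -c-> 4 -d-> 4 -c-> 0 -d-> 5 -d-> 4

After x (step 3): 0. After xy (step 8): 4.
They differ (0 ≠ 4), so y is not a cycle from the state after x; this split is not the one the pumping-lemma construction produces, and pumping y need not keep the string in L(M).

no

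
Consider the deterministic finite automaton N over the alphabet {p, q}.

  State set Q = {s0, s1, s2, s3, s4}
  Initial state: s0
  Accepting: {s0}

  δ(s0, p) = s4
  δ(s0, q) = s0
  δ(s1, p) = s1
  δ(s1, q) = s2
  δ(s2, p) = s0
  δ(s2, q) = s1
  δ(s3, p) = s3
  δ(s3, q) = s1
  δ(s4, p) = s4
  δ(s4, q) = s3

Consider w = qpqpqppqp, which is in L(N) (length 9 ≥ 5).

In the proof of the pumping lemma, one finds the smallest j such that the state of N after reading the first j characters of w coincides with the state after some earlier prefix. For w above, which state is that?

s0

State sequence: s0 -q-> s0 -p-> s4 -q-> s3 -p-> s3 -q-> s1 -p-> s1 -p-> s1 -q-> s2 -p-> s0
First repeat at step 1: s0 was already visited.

The earliest repeat is at step j = 1: N is in s0, which it already visited at step i = 0.
With |Q| = 5, pigeonhole forces a state repeat no later than step 5; the substring read between the first and second visits to that state can be pumped.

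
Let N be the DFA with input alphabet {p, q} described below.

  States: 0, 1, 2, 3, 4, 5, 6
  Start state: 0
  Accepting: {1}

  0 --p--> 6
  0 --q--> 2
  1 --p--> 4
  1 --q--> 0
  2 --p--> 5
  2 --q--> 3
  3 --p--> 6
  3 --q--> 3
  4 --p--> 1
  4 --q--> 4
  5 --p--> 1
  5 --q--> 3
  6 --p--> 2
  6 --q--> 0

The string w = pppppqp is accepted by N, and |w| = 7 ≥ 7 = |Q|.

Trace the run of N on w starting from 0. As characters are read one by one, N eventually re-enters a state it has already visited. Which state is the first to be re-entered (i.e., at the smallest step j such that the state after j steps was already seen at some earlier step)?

Run of N on w = p p p p p q p:
  step 0: 0  (start)
  step 1: 6  (read p: 0→6)
  step 2: 2  (read p: 6→2)
  step 3: 5  (read p: 2→5)
  step 4: 1  (read p: 5→1)
  step 5: 4  (read p: 1→4)
  step 6: 4  (read q: 4→4)   ← first repeat (4 seen earlier)
  step 7: 1  (read p: 4→1)

The earliest repeat is at step j = 6: N is in 4, which it already visited at step i = 5.
Pumping length from the standard proof: p = 7 (the number of states). The repeated state found above gives |xy| = j ≤ 7 and |y| = j − i ≥ 1.

4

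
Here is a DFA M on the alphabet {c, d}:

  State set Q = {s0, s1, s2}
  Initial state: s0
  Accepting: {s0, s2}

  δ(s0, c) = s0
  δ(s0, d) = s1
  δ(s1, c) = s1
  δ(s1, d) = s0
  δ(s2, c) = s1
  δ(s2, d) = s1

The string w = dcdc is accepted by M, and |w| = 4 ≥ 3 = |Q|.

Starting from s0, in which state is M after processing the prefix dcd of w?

s0

State sequence: s0 -d-> s1 -c-> s1 -d-> s0

After reading 3 characters, M is in state s0.
(This kind of state-tracing is the core of the pumping-lemma construction: with 3 states, pigeonhole forces a repeat within the first 3 steps.)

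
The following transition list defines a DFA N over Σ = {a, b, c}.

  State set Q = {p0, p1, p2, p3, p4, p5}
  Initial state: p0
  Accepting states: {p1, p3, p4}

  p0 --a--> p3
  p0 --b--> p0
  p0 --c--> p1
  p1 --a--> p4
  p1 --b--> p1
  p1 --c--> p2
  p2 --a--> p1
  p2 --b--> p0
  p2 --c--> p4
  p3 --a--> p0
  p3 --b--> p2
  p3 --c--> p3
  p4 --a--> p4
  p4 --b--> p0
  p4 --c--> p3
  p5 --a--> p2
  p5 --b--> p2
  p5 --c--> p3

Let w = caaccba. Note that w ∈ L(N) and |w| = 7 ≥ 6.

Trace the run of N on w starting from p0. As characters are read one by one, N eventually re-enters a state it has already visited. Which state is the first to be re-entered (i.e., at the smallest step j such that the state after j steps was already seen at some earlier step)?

State sequence: p0 -c-> p1 -a-> p4 -a-> p4 -c-> p3 -c-> p3 -b-> p2 -a-> p1
First repeat at step 3: p4 was already visited.

The earliest repeat is at step j = 3: N is in p4, which it already visited at step i = 2.
With |Q| = 6, pigeonhole forces a state repeat no later than step 6; the substring read between the first and second visits to that state can be pumped.

p4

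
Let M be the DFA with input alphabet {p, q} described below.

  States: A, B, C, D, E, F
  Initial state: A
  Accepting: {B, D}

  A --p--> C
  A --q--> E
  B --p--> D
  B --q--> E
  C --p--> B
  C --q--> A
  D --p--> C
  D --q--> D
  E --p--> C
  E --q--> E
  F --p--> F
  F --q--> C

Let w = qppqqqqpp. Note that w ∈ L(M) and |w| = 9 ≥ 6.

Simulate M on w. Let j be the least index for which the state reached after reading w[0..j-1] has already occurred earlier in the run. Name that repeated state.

State sequence: A -q-> E -p-> C -p-> B -q-> E -q-> E -q-> E -q-> E -p-> C -p-> B
First repeat at step 4: E was already visited.

The earliest repeat is at step j = 4: M is in E, which it already visited at step i = 1.
With |Q| = 6, pigeonhole forces a state repeat no later than step 6; the substring read between the first and second visits to that state can be pumped.

E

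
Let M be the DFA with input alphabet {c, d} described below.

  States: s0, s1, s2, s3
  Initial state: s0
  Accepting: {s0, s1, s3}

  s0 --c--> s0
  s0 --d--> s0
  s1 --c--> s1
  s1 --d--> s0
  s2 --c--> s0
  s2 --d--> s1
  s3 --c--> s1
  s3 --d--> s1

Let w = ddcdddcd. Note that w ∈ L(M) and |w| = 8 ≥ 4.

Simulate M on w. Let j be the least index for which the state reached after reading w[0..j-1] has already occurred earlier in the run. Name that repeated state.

s0

State sequence: s0 -d-> s0 -d-> s0 -c-> s0 -d-> s0 -d-> s0 -d-> s0 -c-> s0 -d-> s0
First repeat at step 1: s0 was already visited.

The earliest repeat is at step j = 1: M is in s0, which it already visited at step i = 0.
Pumping length from the standard proof: p = 4 (the number of states). The repeated state found above gives |xy| = j ≤ 4 and |y| = j − i ≥ 1.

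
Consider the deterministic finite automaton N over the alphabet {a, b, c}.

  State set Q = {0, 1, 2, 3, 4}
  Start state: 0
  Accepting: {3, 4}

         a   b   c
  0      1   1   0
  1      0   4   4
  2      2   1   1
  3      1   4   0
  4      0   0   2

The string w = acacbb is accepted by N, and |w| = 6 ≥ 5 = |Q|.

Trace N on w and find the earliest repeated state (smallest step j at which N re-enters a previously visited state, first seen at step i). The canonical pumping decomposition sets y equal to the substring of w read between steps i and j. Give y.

State sequence: 0 -a-> 1 -c-> 4 -a-> 0 -c-> 0 -b-> 1 -b-> 4
First repeat at step 3: 0 was already visited.

So i = 0, j = 3, giving x = w[0:0] = ε, y = w[0:3] = aca, z = w[3:6] = cbb.
Check: |xy| = 3 ≤ 5 and |y| = 3 ≥ 1. Reading y takes N from 0 back to 0, so every xyⁱz is accepted.

aca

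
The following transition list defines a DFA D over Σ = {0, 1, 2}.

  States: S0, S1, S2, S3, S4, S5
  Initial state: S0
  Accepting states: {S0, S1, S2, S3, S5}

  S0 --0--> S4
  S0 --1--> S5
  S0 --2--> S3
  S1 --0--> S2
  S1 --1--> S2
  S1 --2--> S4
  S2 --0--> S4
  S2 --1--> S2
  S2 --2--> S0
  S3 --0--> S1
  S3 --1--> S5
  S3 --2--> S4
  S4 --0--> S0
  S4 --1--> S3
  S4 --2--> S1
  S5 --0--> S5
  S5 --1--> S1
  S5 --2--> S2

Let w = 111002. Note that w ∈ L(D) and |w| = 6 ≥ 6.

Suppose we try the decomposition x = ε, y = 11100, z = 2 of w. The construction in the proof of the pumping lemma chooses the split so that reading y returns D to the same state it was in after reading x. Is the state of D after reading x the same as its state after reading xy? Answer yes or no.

State sequence: S0 -1-> S5 -1-> S1 -1-> S2 -0-> S4 -0-> S0

After x (step 0): S0. After xy (step 5): S0.
They match, so y = 11100 drives D around a cycle from S0 back to itself; pumping y any number of times keeps D in S0 before reading z, and xyⁱz ∈ L(D) for every i ≥ 0.

yes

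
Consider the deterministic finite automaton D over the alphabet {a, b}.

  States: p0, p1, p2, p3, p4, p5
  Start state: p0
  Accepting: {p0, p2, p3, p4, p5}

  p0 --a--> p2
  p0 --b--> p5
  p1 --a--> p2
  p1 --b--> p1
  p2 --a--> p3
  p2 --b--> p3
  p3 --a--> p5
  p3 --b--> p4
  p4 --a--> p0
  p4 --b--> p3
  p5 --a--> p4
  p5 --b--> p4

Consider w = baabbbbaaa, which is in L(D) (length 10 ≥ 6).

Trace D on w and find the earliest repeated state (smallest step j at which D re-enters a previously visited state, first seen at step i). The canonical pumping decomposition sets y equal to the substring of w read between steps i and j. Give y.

baa

Run of D on w = b a a b b b b a a a:
  step 0: p0  (start)
  step 1: p5  (read b: p0→p5)
  step 2: p4  (read a: p5→p4)
  step 3: p0  (read a: p4→p0)   ← first repeat (p0 seen earlier)
  step 4: p5  (read b: p0→p5)
  step 5: p4  (read b: p5→p4)
  step 6: p3  (read b: p4→p3)
  step 7: p4  (read b: p3→p4)
  step 8: p0  (read a: p4→p0)
  step 9: p2  (read a: p0→p2)
  step 10: p3  (read a: p2→p3)

So i = 0, j = 3, giving x = w[0:0] = ε, y = w[0:3] = baa, z = w[3:10] = bbbbaaa.
Check: |xy| = 3 ≤ 6 and |y| = 3 ≥ 1. Reading y takes D from p0 back to p0, so every xyⁱz is accepted.
Since D has 6 states, any run of length ≥ 6 visits 6+1 states, so by pigeonhole some state repeats within the first 6 steps — that repeat gives the pumpable loop.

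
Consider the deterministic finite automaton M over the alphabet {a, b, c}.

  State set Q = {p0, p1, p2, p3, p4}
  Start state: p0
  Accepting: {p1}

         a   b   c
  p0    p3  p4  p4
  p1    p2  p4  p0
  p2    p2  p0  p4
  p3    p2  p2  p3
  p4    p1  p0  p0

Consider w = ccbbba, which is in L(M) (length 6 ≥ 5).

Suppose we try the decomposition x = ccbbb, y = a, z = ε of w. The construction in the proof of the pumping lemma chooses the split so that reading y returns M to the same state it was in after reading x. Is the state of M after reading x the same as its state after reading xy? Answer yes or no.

no

Run of M on the first 6 characters of w = c c b b b a:
  step 0: p0  (start)
  step 1: p4  (read c: p0→p4)
  step 2: p0  (read c: p4→p0)
  step 3: p4  (read b: p0→p4)
  step 4: p0  (read b: p4→p0)
  step 5: p4  (read b: p0→p4)
  step 6: p1  (read a: p4→p1)

After x (step 5): p4. After xy (step 6): p1.
They differ (p4 ≠ p1), so y is not a cycle from the state after x; this split is not the one the pumping-lemma construction produces, and pumping y need not keep the string in L(M).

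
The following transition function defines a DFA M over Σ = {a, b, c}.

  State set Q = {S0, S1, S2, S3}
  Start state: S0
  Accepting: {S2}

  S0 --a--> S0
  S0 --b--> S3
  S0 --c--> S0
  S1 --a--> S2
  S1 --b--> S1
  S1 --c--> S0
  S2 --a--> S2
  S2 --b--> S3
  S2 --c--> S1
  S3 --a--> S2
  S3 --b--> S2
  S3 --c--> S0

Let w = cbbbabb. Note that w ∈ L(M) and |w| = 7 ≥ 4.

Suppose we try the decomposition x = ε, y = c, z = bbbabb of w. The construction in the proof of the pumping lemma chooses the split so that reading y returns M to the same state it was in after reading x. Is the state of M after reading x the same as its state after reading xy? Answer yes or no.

State sequence: S0 -c-> S0

After x (step 0): S0. After xy (step 1): S0.
They match, so y = c drives M around a cycle from S0 back to itself; pumping y any number of times keeps M in S0 before reading z, and xyⁱz ∈ L(M) for every i ≥ 0.

yes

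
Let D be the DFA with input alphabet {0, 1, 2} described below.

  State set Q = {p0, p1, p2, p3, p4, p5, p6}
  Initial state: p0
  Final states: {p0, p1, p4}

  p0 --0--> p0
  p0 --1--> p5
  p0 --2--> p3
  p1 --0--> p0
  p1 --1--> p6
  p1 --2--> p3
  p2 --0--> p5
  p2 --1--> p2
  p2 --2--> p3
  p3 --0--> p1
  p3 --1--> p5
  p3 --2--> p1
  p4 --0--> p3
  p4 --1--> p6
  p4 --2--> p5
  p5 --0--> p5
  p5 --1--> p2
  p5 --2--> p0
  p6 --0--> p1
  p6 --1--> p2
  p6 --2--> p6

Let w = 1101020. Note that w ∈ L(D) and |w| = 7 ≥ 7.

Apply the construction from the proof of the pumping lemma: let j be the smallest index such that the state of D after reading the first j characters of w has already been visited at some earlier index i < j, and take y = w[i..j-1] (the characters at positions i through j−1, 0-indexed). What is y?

Run of D on w = 1 1 0 1 0 2 0:
  step 0: p0  (start)
  step 1: p5  (read 1: p0→p5)
  step 2: p2  (read 1: p5→p2)
  step 3: p5  (read 0: p2→p5)   ← first repeat (p5 seen earlier)
  step 4: p2  (read 1: p5→p2)
  step 5: p5  (read 0: p2→p5)
  step 6: p0  (read 2: p5→p0)
  step 7: p0  (read 0: p0→p0)

So i = 1, j = 3, giving x = w[0:1] = 1, y = w[1:3] = 10, z = w[3:7] = 1020.
Check: |xy| = 3 ≤ 7 and |y| = 2 ≥ 1. Reading y takes D from p5 back to p5, so every xyⁱz is accepted.

10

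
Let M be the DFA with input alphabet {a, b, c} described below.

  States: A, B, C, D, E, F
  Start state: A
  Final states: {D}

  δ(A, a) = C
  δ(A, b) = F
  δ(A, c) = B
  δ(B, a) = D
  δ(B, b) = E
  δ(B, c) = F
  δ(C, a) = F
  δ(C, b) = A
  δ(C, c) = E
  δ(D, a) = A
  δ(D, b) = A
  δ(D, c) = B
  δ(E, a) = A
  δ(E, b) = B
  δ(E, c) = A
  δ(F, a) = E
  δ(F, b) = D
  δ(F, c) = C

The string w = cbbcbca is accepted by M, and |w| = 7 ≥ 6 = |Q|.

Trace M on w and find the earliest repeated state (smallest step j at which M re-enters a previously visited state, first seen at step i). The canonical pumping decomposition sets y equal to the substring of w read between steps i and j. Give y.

bb

State sequence: A -c-> B -b-> E -b-> B -c-> F -b-> D -c-> B -a-> D
First repeat at step 3: B was already visited.

So i = 1, j = 3, giving x = w[0:1] = c, y = w[1:3] = bb, z = w[3:7] = cbca.
Check: |xy| = 3 ≤ 6 and |y| = 2 ≥ 1. Reading y takes M from B back to B, so every xyⁱz is accepted.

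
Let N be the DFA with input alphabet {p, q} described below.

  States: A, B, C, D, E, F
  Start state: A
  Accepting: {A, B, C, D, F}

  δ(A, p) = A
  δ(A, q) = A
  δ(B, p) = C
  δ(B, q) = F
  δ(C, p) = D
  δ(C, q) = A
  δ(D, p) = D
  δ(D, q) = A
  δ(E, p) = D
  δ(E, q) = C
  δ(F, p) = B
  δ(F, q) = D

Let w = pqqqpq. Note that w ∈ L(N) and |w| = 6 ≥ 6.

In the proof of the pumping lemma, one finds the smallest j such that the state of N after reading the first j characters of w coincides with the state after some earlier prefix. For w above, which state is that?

Run of N on w = p q q q p q:
  step 0: A  (start)
  step 1: A  (read p: A→A)   ← first repeat (A seen earlier)
  step 2: A  (read q: A→A)
  step 3: A  (read q: A→A)
  step 4: A  (read q: A→A)
  step 5: A  (read p: A→A)
  step 6: A  (read q: A→A)

The earliest repeat is at step j = 1: N is in A, which it already visited at step i = 0.

A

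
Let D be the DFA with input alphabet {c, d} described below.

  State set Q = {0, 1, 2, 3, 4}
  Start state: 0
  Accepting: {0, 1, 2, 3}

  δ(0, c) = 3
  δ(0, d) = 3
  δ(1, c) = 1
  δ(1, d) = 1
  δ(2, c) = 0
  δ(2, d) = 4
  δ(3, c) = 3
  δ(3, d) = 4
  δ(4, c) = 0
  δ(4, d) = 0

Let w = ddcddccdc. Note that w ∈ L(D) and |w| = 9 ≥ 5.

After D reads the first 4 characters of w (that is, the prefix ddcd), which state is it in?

3

Run of D on the first 4 characters of w = d d c d:
  step 0: 0  (start)
  step 1: 3  (read d: 0→3)
  step 2: 4  (read d: 3→4)
  step 3: 0  (read c: 4→0)
  step 4: 3  (read d: 0→3)

After reading 4 characters, D is in state 3.
(This kind of state-tracing is the core of the pumping-lemma construction: with 5 states, pigeonhole forces a repeat within the first 5 steps.)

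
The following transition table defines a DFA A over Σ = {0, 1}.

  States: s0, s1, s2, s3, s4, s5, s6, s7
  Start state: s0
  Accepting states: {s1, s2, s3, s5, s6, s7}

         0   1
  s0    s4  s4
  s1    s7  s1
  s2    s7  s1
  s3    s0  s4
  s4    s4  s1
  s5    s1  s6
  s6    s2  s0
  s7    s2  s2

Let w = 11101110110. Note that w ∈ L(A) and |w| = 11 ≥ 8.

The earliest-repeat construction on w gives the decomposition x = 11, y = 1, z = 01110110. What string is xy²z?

111101110110

xy^2z = 11·1·1·01110110 = 111101110110.
Reading y = 1 takes A from s1 back to s1, so after x·y·y the machine is still in s1, and z then leads to the accepting state s7. Hence 111101110110 ∈ L(A).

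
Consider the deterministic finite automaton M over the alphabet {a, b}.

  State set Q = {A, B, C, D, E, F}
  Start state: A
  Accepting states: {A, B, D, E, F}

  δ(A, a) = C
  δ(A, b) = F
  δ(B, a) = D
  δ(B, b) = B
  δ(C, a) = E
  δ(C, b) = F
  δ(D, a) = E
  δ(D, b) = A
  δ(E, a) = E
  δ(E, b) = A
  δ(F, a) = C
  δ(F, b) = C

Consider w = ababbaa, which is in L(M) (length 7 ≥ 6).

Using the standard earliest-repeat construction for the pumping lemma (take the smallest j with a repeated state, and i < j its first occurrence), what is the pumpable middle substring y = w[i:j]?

State sequence: A -a-> C -b-> F -a-> C -b-> F -b-> C -a-> E -a-> E
First repeat at step 3: C was already visited.

So i = 1, j = 3, giving x = w[0:1] = a, y = w[1:3] = ba, z = w[3:7] = bbaa.
Check: |xy| = 3 ≤ 6 and |y| = 2 ≥ 1. Reading y takes M from C back to C, so every xyⁱz is accepted.
Pumping length from the standard proof: p = 6 (the number of states). The repeated state found above gives |xy| = j ≤ 6 and |y| = j − i ≥ 1.

ba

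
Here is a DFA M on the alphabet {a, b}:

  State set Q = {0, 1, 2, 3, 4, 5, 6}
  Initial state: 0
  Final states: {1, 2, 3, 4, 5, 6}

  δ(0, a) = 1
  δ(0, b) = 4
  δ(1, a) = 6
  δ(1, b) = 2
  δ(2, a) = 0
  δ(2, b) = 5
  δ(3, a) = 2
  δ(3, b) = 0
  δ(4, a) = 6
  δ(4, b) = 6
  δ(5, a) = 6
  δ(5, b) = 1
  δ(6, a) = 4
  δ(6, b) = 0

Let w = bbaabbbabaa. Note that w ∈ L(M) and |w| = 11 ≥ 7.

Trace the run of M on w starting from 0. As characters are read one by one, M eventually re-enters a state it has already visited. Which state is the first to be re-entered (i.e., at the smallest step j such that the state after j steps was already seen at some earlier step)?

Run of M on w = b b a a b b b a b a a:
  step 0: 0  (start)
  step 1: 4  (read b: 0→4)
  step 2: 6  (read b: 4→6)
  step 3: 4  (read a: 6→4)   ← first repeat (4 seen earlier)
  step 4: 6  (read a: 4→6)
  step 5: 0  (read b: 6→0)
  step 6: 4  (read b: 0→4)
  step 7: 6  (read b: 4→6)
  step 8: 4  (read a: 6→4)
  step 9: 6  (read b: 4→6)
  step 10: 4  (read a: 6→4)
  step 11: 6  (read a: 4→6)

The earliest repeat is at step j = 3: M is in 4, which it already visited at step i = 1.
The DFA has 7 states, so the proof of the pumping lemma guarantees a repeated state among the first 7+1 visited; the segment between the two visits is the pumpable y.

4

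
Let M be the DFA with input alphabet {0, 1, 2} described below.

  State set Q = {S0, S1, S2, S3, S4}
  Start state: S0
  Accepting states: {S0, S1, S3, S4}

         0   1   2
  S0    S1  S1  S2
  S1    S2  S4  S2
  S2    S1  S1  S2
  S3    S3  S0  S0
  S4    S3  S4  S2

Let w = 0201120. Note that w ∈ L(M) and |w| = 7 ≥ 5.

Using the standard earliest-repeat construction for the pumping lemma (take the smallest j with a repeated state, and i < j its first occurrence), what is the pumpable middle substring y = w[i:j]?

State sequence: S0 -0-> S1 -2-> S2 -0-> S1 -1-> S4 -1-> S4 -2-> S2 -0-> S1
First repeat at step 3: S1 was already visited.

So i = 1, j = 3, giving x = w[0:1] = 0, y = w[1:3] = 20, z = w[3:7] = 1120.
Check: |xy| = 3 ≤ 5 and |y| = 2 ≥ 1. Reading y takes M from S1 back to S1, so every xyⁱz is accepted.
With |Q| = 5, pigeonhole forces a state repeat no later than step 5; the substring read between the first and second visits to that state can be pumped.

20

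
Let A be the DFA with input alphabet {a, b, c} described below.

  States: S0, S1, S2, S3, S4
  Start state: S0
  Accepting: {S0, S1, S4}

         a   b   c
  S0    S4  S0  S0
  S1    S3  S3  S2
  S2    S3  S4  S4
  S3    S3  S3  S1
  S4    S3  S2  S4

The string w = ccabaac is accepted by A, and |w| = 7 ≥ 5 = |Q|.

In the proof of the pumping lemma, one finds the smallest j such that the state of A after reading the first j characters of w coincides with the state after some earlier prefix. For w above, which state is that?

S0

Run of A on w = c c a b a a c:
  step 0: S0  (start)
  step 1: S0  (read c: S0→S0)   ← first repeat (S0 seen earlier)
  step 2: S0  (read c: S0→S0)
  step 3: S4  (read a: S0→S4)
  step 4: S2  (read b: S4→S2)
  step 5: S3  (read a: S2→S3)
  step 6: S3  (read a: S3→S3)
  step 7: S1  (read c: S3→S1)

The earliest repeat is at step j = 1: A is in S0, which it already visited at step i = 0.
The DFA has 5 states, so the proof of the pumping lemma guarantees a repeated state among the first 5+1 visited; the segment between the two visits is the pumpable y.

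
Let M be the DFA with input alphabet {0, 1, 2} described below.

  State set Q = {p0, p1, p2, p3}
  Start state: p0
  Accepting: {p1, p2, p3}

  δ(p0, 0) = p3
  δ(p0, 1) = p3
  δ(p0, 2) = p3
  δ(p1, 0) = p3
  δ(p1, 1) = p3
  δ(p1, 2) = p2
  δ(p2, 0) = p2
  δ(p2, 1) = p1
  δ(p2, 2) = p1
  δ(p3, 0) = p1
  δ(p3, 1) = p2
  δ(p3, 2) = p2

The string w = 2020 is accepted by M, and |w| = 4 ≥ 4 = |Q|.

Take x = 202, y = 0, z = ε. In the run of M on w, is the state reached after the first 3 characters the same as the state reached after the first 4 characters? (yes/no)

Run of M on the first 4 characters of w = 2 0 2 0:
  step 0: p0  (start)
  step 1: p3  (read 2: p0→p3)
  step 2: p1  (read 0: p3→p1)
  step 3: p2  (read 2: p1→p2)
  step 4: p2  (read 0: p2→p2)

After x (step 3): p2. After xy (step 4): p2.
They match, so y = 0 drives M around a cycle from p2 back to itself; pumping y any number of times keeps M in p2 before reading z, and xyⁱz ∈ L(M) for every i ≥ 0.

yes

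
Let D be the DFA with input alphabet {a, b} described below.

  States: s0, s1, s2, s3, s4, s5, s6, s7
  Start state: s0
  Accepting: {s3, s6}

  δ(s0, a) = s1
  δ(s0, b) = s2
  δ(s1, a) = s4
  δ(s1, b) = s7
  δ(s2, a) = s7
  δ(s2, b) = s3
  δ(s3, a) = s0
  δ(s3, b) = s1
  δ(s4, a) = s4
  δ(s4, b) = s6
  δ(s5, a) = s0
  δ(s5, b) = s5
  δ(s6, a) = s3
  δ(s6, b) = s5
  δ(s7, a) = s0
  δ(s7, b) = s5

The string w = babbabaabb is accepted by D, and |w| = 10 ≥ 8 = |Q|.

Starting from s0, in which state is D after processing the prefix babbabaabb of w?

State sequence: s0 -b-> s2 -a-> s7 -b-> s5 -b-> s5 -a-> s0 -b-> s2 -a-> s7 -a-> s0 -b-> s2 -b-> s3

After reading 10 characters, D is in state s3.
(This kind of state-tracing is the core of the pumping-lemma construction: with 8 states, pigeonhole forces a repeat within the first 8 steps.)

s3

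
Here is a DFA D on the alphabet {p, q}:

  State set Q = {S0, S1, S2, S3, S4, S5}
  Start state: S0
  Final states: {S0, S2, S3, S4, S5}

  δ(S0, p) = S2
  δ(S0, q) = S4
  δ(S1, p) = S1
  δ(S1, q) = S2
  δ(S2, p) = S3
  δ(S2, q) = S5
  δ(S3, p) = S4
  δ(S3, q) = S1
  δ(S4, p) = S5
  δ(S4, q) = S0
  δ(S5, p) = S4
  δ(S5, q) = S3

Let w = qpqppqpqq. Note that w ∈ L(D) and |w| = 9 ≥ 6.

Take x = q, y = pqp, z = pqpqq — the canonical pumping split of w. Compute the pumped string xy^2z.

qpqppqppqpqq

xy^2z = q·pqp·pqp·pqpqq = qpqppqppqpqq.
Reading y = pqp takes D from S4 back to S4, so after x·y·y the machine is still in S4, and z then leads to the accepting state S4. Hence qpqppqppqpqq ∈ L(D).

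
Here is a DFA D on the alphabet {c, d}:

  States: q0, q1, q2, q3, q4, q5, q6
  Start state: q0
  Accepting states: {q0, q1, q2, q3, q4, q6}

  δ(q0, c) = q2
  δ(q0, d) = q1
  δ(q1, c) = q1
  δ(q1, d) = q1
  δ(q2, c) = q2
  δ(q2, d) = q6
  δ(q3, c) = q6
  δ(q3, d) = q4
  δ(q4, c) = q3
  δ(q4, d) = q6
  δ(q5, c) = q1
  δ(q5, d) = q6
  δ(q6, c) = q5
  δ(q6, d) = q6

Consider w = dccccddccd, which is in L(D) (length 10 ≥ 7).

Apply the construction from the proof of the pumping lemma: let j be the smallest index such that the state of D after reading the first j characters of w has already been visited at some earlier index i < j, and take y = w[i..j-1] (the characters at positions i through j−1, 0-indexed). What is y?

State sequence: q0 -d-> q1 -c-> q1 -c-> q1 -c-> q1 -c-> q1 -d-> q1 -d-> q1 -c-> q1 -c-> q1 -d-> q1
First repeat at step 2: q1 was already visited.

So i = 1, j = 2, giving x = w[0:1] = d, y = w[1:2] = c, z = w[2:10] = cccddccd.
Check: |xy| = 2 ≤ 7 and |y| = 1 ≥ 1. Reading y takes D from q1 back to q1, so every xyⁱz is accepted.
With |Q| = 7, pigeonhole forces a state repeat no later than step 7; the substring read between the first and second visits to that state can be pumped.

c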